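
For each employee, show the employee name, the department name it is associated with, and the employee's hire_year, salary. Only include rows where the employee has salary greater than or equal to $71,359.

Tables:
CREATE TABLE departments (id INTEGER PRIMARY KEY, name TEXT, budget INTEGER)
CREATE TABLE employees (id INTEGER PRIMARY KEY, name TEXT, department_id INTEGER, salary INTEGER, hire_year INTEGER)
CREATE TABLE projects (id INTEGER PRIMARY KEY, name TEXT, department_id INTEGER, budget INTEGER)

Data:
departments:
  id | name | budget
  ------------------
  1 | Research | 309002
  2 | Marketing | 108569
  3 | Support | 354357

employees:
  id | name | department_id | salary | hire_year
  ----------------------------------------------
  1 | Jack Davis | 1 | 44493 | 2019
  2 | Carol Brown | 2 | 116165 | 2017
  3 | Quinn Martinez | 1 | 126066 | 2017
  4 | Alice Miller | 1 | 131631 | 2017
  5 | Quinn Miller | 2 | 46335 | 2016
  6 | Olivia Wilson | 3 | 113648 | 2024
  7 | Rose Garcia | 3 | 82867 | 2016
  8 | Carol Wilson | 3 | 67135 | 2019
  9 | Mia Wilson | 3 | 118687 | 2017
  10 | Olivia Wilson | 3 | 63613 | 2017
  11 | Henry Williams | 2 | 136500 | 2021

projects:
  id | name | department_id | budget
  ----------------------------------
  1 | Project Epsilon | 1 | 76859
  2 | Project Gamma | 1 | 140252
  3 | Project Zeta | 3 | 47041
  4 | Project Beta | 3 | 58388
SELECT c.name, p.name AS department, c.hire_year, c.salary FROM employees c JOIN departments p ON c.department_id = p.id WHERE c.salary >= 71359

Execution result:
name | department | hire_year | salary
Carol Brown | Marketing | 2017 | 116165
Quinn Martinez | Research | 2017 | 126066
Alice Miller | Research | 2017 | 131631
Olivia Wilson | Support | 2024 | 113648
Rose Garcia | Support | 2016 | 82867
Mia Wilson | Support | 2017 | 118687
Henry Williams | Marketing | 2021 | 136500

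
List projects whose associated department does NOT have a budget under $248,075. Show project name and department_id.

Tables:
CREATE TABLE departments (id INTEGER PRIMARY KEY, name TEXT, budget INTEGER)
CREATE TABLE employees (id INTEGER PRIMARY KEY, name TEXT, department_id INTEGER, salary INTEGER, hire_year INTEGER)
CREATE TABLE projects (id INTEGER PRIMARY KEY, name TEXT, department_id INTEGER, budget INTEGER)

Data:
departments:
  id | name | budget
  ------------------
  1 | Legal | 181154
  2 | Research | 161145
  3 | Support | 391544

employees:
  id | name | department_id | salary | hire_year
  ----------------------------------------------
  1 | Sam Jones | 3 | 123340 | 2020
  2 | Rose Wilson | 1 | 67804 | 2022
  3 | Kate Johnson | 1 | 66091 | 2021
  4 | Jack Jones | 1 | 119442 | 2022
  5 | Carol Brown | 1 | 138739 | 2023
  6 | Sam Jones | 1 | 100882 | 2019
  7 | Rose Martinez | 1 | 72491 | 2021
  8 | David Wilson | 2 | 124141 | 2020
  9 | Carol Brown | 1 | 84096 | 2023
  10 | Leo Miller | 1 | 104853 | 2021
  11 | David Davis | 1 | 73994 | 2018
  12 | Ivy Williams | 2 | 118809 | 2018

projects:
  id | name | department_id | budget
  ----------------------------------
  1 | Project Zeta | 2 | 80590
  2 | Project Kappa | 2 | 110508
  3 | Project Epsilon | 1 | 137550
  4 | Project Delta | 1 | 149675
SELECT name, department_id FROM projects WHERE department_id NOT IN (SELECT id FROM departments WHERE budget < 248075)

Execution result:
(no rows)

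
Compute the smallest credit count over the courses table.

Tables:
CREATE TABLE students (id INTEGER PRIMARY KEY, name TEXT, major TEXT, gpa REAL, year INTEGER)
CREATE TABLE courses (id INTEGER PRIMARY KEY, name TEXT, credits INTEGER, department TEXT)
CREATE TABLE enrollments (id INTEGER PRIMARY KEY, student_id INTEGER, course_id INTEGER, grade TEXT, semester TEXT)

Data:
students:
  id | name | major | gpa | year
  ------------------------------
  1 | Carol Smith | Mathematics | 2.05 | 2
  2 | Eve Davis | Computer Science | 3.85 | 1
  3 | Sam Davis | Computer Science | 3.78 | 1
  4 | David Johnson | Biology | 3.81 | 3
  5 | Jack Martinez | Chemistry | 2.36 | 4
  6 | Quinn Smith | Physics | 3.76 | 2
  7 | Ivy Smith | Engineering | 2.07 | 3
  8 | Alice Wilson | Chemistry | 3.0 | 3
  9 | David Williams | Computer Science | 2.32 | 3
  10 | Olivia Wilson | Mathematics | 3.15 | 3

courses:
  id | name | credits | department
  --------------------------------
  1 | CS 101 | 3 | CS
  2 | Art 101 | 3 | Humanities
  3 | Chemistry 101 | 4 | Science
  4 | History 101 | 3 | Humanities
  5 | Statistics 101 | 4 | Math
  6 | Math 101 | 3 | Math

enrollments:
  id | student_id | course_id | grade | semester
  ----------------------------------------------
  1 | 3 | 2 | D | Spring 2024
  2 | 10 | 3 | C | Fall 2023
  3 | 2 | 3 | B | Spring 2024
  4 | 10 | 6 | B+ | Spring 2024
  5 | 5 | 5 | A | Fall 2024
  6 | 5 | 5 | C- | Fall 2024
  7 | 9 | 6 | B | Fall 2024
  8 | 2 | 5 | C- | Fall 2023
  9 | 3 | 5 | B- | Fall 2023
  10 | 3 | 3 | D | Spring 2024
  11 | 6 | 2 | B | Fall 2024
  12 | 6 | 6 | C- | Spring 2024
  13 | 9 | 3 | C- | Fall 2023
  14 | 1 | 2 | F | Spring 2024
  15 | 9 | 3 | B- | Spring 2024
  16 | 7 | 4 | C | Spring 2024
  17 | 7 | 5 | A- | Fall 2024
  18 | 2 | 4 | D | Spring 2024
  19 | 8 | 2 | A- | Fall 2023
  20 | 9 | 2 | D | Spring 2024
SELECT MIN(credits) FROM courses

Execution result:
3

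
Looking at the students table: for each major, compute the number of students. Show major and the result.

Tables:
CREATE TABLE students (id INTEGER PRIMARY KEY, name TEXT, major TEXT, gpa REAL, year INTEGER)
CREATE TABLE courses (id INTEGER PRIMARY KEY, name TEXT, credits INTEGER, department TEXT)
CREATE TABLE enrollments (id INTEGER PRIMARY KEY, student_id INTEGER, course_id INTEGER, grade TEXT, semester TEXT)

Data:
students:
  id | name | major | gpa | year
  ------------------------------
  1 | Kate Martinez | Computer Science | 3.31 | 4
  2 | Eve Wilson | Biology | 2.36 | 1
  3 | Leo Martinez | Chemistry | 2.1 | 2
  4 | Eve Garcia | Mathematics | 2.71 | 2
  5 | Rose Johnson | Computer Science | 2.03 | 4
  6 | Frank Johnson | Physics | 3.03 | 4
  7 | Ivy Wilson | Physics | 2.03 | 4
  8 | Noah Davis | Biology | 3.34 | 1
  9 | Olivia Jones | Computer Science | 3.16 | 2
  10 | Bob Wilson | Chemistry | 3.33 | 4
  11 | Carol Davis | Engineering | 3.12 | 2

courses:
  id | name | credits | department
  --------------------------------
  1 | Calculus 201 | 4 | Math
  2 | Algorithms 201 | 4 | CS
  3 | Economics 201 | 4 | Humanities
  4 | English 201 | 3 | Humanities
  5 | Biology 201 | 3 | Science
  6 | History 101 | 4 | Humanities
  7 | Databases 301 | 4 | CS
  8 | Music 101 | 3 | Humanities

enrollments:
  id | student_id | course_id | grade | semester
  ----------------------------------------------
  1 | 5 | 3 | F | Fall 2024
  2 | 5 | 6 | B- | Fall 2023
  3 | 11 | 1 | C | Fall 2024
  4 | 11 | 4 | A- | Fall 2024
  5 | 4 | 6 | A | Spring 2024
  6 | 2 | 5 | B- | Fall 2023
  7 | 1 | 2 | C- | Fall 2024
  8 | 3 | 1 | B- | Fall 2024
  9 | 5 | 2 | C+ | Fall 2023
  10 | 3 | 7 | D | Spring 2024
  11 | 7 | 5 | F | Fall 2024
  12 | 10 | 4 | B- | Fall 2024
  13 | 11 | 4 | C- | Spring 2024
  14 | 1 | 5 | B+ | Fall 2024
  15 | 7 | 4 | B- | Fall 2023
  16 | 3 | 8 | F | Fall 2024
SELECT major, COUNT(*) AS n FROM students GROUP BY major

Execution result:
major | n
Biology | 2
Chemistry | 2
Computer Science | 3
Engineering | 1
Mathematics | 1
Physics | 2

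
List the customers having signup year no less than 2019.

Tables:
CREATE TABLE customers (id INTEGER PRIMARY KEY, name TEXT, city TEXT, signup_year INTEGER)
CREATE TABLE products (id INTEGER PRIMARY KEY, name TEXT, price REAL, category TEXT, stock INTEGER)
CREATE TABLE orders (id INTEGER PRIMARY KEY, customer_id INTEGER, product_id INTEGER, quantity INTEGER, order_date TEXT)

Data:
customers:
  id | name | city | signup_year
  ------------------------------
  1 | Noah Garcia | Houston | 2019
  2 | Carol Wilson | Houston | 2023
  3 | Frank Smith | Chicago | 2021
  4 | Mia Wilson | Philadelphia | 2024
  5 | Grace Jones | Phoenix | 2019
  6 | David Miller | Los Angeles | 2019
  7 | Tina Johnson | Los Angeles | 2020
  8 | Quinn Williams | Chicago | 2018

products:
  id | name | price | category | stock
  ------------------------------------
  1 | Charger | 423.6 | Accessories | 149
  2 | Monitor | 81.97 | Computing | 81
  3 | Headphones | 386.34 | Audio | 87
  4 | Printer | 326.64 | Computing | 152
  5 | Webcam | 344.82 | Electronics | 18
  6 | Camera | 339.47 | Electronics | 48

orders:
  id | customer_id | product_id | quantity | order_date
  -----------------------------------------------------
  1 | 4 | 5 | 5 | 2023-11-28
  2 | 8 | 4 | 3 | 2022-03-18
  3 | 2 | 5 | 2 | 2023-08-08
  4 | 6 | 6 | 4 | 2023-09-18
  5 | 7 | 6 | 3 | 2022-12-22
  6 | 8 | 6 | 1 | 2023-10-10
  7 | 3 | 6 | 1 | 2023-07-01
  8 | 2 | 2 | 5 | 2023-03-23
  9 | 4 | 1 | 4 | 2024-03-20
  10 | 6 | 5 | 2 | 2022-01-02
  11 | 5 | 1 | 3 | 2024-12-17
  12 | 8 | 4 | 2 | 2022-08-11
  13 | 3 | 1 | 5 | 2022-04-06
SELECT name, signup_year FROM customers WHERE signup_year >= 2019

Execution result:
name | signup_year
Noah Garcia | 2019
Carol Wilson | 2023
Frank Smith | 2021
Mia Wilson | 2024
Grace Jones | 2019
David Miller | 2019
Tina Johnson | 2020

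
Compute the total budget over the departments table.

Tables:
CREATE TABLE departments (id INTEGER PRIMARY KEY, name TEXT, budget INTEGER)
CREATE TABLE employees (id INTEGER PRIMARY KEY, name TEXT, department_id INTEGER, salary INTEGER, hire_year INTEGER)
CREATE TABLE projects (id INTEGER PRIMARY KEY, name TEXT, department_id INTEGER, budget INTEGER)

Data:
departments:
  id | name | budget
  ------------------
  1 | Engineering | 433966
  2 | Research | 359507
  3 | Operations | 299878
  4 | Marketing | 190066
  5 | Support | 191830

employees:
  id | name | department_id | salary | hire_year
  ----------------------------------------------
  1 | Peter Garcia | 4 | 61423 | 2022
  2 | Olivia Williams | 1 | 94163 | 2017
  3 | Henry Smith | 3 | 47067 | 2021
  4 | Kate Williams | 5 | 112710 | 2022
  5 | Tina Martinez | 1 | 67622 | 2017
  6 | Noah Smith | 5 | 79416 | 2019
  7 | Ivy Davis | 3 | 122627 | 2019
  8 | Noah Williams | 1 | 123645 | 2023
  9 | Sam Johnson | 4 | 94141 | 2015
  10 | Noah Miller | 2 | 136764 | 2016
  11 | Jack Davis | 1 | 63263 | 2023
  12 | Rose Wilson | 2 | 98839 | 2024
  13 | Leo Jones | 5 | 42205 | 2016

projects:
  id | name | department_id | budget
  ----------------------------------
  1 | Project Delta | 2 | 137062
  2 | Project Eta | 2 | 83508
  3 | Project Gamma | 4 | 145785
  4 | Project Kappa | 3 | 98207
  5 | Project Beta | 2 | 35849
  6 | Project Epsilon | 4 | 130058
SELECT SUM(budget) FROM departments

Execution result:
1475247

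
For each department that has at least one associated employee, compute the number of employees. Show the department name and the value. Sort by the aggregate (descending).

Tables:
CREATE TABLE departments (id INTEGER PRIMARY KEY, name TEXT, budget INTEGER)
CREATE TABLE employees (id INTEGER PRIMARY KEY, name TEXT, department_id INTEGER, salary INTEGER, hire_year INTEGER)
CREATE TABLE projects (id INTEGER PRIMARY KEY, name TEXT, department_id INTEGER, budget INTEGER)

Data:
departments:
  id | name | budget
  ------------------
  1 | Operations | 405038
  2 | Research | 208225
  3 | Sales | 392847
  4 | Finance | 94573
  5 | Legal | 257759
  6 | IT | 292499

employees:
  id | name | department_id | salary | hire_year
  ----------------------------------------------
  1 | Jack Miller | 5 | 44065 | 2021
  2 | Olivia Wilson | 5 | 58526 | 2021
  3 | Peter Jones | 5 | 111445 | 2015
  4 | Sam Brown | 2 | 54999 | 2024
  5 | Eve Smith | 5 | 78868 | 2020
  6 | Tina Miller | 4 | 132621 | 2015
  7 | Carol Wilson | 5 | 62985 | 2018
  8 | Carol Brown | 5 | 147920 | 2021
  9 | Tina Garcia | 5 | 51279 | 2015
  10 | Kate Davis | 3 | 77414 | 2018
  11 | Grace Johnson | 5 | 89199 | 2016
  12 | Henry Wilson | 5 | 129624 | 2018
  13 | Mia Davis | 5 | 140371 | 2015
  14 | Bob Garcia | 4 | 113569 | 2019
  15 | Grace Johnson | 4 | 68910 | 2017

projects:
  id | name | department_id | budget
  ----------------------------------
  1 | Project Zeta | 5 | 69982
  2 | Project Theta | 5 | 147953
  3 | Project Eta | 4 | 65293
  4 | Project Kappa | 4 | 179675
SELECT p.name, COUNT(*) AS n FROM employees c JOIN departments p ON c.department_id = p.id GROUP BY p.id, p.name ORDER BY n DESC

Execution result:
name | n
Legal | 10
Finance | 3
Research | 1
Sales | 1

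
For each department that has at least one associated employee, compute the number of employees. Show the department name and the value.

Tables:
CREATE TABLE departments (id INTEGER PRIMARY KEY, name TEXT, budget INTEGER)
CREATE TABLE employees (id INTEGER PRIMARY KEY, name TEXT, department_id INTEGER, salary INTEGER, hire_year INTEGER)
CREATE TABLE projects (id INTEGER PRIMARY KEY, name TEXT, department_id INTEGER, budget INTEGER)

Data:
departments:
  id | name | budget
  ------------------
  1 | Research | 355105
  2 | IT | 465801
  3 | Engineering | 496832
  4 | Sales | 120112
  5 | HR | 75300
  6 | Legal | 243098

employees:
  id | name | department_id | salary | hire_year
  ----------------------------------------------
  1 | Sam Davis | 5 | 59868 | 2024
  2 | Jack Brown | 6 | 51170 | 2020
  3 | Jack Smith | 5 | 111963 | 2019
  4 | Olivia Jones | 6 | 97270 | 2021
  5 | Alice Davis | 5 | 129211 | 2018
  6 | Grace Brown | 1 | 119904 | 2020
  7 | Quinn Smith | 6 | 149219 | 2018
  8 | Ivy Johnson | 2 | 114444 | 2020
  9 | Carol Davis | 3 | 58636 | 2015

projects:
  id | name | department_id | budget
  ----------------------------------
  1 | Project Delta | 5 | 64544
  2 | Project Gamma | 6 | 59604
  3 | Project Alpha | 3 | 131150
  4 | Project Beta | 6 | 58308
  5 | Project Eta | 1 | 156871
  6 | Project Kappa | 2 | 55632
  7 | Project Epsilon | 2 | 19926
SELECT p.name, COUNT(*) AS n FROM employees c JOIN departments p ON c.department_id = p.id GROUP BY p.id, p.name

Execution result:
name | n
Research | 1
IT | 1
Engineering | 1
HR | 3
Legal | 3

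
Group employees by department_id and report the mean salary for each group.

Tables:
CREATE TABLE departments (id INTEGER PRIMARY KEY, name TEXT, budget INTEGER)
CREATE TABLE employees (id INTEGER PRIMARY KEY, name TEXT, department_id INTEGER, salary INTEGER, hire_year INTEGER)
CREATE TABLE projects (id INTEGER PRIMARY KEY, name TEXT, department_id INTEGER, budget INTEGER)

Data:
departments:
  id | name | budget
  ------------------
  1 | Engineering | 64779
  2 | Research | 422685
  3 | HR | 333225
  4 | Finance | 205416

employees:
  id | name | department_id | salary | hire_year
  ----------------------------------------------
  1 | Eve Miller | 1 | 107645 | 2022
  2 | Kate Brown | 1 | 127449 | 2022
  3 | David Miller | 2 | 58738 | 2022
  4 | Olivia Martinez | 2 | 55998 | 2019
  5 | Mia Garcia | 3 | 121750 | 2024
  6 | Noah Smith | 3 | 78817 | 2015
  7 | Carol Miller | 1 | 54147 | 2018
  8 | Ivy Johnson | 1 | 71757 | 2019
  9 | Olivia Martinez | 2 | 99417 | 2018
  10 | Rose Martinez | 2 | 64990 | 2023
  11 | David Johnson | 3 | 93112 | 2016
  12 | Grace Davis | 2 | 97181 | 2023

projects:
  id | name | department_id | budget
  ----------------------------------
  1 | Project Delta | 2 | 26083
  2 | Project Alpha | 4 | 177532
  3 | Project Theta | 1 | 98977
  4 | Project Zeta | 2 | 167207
SELECT department_id, AVG(salary) AS avg_salary FROM employees GROUP BY department_id

Execution result:
department_id | avg_salary
1 | 90249.50
2 | 75264.80
3 | 97893.00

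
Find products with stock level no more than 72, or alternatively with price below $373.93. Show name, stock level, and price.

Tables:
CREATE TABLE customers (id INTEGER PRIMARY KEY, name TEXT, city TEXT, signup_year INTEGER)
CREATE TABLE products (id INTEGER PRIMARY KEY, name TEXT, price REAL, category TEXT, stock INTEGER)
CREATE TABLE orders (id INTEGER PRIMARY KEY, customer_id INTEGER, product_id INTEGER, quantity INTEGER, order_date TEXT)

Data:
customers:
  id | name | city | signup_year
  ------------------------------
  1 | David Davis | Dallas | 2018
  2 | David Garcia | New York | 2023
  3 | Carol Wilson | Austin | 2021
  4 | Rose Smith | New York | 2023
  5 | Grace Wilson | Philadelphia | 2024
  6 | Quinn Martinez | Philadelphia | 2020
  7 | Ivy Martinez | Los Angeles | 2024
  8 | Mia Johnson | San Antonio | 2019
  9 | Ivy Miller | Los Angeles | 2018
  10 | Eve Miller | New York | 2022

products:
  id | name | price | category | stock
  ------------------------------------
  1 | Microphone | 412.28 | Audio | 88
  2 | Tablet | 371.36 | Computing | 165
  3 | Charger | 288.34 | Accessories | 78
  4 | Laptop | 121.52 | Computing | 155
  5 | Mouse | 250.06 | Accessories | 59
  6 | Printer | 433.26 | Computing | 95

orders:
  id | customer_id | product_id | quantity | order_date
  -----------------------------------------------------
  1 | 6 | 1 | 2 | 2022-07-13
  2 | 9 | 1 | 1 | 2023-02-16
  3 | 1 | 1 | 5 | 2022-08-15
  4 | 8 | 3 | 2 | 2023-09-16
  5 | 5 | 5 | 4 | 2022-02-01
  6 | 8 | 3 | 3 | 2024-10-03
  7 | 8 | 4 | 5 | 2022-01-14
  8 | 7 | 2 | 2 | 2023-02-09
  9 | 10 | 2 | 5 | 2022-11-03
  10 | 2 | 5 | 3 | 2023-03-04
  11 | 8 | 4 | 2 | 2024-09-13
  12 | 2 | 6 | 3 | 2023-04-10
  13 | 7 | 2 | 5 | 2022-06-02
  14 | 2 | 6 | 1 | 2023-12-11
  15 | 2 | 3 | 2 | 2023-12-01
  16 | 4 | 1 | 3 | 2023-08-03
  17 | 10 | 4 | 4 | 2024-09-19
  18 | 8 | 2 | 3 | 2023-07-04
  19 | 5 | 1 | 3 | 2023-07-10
SELECT name, stock, price FROM products WHERE stock <= 72 OR price < 373.93

Execution result:
name | stock | price
Tablet | 165 | 371.36
Charger | 78 | 288.34
Laptop | 155 | 121.52
Mouse | 59 | 250.06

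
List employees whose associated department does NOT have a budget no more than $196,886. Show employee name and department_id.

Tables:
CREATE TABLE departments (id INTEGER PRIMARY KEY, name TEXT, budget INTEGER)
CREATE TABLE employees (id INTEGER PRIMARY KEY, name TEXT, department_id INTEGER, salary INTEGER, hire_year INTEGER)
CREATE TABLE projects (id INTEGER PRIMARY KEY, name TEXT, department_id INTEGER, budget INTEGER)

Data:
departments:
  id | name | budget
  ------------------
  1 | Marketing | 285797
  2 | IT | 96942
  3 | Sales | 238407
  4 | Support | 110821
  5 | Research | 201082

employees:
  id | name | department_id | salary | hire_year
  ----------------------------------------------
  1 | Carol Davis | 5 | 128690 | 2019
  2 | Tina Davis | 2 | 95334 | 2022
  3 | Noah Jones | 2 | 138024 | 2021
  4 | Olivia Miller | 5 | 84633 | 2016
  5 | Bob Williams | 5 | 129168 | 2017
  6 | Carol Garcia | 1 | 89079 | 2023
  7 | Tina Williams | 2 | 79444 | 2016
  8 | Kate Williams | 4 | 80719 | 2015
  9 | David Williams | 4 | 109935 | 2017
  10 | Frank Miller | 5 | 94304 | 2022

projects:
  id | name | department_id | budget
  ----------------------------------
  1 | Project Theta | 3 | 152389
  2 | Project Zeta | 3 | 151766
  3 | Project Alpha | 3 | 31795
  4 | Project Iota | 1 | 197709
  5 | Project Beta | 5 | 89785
SELECT name, department_id FROM employees WHERE department_id NOT IN (SELECT id FROM departments WHERE budget <= 196886)

Execution result:
name | department_id
Carol Davis | 5
Olivia Miller | 5
Bob Williams | 5
Carol Garcia | 1
Frank Miller | 5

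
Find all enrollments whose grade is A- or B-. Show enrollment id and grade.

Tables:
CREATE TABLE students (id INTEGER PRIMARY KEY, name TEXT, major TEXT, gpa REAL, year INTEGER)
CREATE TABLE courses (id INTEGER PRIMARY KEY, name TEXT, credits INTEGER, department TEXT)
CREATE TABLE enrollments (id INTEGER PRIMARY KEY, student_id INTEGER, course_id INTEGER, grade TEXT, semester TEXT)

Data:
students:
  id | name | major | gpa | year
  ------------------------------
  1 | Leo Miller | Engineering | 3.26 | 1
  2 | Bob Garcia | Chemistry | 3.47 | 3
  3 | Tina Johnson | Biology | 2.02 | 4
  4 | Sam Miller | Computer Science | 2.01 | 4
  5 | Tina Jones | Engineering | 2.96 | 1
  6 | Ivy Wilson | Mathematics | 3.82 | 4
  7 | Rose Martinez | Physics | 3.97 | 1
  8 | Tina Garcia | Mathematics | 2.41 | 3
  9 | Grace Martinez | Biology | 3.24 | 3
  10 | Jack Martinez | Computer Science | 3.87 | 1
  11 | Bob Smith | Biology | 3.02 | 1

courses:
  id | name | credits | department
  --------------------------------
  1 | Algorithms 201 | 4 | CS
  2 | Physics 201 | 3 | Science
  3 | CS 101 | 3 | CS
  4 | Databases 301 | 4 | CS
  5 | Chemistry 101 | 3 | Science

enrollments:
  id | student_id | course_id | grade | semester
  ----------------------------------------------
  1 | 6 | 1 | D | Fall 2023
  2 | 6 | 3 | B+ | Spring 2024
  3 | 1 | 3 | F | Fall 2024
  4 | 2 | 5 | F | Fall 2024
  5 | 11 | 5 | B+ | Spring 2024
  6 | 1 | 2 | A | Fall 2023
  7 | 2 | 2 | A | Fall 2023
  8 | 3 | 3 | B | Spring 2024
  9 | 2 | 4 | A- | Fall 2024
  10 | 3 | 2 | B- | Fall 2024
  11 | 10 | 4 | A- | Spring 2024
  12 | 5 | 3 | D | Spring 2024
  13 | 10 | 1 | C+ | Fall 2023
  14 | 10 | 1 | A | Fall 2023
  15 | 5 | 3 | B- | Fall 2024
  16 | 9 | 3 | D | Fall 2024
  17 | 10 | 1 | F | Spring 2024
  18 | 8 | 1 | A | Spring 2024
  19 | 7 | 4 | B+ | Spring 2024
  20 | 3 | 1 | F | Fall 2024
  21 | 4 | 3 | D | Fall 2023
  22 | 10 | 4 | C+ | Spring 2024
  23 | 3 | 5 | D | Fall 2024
SELECT id, grade FROM enrollments WHERE grade IN ('A-', 'B-')

Execution result:
id | grade
9 | A-
10 | B-
11 | A-
15 | B-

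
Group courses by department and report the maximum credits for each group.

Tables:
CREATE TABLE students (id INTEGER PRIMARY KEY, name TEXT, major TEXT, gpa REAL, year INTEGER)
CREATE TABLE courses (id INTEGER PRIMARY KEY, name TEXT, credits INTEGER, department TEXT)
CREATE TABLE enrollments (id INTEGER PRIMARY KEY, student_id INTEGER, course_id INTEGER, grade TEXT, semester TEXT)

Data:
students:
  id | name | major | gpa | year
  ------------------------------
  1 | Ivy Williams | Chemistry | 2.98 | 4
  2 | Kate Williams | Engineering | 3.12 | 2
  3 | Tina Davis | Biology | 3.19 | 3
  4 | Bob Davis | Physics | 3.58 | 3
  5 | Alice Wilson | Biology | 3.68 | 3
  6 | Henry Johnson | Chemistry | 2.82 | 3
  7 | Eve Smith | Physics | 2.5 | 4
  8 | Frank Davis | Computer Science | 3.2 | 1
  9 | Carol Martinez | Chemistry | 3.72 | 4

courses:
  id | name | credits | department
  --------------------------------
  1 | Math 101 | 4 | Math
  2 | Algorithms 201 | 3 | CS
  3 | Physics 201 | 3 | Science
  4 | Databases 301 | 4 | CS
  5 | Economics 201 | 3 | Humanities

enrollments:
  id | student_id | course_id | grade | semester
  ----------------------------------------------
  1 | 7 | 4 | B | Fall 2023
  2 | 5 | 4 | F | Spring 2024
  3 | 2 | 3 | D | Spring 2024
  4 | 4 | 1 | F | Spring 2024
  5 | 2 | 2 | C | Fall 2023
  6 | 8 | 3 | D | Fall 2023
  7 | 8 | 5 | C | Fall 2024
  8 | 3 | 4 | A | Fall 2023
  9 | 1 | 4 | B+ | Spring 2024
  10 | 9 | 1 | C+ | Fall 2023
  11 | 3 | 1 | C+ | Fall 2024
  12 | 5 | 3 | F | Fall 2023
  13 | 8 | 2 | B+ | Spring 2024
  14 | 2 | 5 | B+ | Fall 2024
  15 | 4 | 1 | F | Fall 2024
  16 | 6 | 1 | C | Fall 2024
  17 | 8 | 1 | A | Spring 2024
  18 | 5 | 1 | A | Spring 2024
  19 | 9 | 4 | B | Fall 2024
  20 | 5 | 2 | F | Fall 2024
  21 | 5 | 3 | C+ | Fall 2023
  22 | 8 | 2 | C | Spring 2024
SELECT department, MAX(credits) AS max_credits FROM courses GROUP BY department

Execution result:
department | max_credits
CS | 4
Humanities | 3
Math | 4
Science | 3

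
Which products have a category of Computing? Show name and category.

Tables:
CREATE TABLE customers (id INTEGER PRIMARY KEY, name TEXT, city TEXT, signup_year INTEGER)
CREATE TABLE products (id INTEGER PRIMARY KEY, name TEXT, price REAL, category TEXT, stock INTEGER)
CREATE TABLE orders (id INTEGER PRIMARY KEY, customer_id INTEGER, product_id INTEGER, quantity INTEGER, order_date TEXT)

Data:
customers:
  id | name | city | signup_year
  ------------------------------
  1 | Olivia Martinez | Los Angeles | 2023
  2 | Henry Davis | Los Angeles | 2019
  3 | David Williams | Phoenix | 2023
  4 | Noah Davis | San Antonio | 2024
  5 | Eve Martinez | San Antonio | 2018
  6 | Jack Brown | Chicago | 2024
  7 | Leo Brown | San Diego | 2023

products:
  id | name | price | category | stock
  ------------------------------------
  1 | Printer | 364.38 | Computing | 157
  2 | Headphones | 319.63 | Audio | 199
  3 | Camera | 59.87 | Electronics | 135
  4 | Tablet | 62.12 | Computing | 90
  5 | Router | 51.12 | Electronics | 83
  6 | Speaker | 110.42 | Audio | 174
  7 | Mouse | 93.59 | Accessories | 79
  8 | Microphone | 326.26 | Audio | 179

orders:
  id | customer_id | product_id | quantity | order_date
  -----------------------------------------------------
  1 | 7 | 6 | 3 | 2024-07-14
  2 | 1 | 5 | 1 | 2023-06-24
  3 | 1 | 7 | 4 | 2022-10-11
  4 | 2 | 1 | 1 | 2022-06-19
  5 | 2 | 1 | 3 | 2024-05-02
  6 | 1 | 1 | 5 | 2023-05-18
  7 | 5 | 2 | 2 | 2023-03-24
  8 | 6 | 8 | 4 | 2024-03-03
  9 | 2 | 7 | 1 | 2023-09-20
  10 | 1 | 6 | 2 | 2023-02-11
SELECT name, category FROM products WHERE category = 'Computing'

Execution result:
name | category
Printer | Computing
Tablet | Computing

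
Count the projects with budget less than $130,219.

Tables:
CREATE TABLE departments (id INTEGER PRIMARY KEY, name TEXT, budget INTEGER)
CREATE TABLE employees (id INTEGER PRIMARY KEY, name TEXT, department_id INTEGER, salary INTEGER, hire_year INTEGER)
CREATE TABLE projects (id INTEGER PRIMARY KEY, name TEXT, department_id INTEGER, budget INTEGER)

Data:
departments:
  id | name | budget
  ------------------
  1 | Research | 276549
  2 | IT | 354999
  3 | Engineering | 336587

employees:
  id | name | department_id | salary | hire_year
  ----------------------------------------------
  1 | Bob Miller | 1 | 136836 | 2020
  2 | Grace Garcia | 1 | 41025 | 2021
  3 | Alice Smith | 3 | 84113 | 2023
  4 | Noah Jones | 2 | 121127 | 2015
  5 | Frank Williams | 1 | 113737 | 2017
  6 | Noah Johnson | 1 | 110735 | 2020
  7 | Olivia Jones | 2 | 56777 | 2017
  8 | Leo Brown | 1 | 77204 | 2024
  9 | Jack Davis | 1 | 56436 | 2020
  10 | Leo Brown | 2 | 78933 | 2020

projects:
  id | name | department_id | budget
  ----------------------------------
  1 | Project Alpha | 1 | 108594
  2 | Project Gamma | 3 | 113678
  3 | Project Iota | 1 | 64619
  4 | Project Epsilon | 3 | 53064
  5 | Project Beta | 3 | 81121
SELECT COUNT(*) FROM projects WHERE budget < 130219

Execution result:
5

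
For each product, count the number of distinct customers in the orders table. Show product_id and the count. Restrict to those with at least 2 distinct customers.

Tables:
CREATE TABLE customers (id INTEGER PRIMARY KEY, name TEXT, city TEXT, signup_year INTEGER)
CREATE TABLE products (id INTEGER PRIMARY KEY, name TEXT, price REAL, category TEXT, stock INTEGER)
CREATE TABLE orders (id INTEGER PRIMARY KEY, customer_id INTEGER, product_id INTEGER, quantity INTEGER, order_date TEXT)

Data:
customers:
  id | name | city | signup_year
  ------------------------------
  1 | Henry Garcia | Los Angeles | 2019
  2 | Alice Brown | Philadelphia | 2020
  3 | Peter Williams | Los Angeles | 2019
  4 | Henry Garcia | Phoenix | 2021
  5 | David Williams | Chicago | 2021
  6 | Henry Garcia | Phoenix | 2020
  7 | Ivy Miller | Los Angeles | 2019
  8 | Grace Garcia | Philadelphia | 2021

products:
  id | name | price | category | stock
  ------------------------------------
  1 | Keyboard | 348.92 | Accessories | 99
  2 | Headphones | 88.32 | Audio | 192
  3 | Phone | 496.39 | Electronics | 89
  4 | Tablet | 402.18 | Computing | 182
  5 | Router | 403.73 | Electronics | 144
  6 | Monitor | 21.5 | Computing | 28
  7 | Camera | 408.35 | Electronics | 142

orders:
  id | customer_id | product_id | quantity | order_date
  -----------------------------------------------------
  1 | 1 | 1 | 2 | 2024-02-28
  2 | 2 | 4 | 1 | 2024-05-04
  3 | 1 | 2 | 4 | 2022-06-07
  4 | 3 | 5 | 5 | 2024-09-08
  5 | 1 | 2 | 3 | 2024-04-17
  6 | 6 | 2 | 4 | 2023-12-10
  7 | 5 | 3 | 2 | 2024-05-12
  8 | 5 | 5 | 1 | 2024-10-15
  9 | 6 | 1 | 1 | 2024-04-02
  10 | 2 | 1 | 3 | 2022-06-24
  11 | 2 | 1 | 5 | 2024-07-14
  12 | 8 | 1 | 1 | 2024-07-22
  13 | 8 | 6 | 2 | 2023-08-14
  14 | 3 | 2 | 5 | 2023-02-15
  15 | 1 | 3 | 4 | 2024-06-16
SELECT product_id, COUNT(DISTINCT customer_id) AS distinct_customer_count FROM orders GROUP BY product_id HAVING COUNT(DISTINCT customer_id) >= 2

Execution result:
product_id | distinct_customer_count
1 | 4
2 | 3
3 | 2
5 | 2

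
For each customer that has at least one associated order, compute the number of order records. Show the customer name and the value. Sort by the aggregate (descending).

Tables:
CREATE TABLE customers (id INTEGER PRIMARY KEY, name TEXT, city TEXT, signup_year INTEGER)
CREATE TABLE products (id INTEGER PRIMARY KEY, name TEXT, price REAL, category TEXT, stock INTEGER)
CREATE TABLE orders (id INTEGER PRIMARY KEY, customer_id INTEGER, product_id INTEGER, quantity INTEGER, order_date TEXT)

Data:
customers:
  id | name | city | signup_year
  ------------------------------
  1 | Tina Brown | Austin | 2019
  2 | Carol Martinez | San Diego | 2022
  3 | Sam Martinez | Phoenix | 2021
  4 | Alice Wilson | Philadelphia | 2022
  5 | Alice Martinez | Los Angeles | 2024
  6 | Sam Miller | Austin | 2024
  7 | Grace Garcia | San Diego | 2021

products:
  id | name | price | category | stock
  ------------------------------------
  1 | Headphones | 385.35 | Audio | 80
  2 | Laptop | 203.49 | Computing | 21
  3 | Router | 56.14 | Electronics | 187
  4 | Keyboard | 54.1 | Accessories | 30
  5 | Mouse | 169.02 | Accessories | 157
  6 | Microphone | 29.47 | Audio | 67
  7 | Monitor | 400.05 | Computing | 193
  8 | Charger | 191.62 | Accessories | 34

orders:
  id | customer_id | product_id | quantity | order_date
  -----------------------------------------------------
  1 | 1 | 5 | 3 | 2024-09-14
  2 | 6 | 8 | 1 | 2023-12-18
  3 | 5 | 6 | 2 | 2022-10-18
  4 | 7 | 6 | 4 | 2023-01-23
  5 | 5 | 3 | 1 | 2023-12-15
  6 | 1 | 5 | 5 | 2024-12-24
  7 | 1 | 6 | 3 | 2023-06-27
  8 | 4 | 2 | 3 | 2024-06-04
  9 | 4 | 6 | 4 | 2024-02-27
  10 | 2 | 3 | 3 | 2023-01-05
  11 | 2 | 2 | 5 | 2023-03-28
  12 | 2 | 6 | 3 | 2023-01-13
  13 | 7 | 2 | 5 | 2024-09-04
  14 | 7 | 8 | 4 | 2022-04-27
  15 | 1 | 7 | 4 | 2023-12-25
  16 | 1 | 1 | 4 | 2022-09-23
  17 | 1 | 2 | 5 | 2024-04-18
SELECT p.name, COUNT(*) AS n FROM orders c JOIN customers p ON c.customer_id = p.id GROUP BY p.id, p.name ORDER BY n DESC

Execution result:
name | n
Tina Brown | 6
Carol Martinez | 3
Grace Garcia | 3
Alice Wilson | 2
Alice Martinez | 2
Sam Miller | 1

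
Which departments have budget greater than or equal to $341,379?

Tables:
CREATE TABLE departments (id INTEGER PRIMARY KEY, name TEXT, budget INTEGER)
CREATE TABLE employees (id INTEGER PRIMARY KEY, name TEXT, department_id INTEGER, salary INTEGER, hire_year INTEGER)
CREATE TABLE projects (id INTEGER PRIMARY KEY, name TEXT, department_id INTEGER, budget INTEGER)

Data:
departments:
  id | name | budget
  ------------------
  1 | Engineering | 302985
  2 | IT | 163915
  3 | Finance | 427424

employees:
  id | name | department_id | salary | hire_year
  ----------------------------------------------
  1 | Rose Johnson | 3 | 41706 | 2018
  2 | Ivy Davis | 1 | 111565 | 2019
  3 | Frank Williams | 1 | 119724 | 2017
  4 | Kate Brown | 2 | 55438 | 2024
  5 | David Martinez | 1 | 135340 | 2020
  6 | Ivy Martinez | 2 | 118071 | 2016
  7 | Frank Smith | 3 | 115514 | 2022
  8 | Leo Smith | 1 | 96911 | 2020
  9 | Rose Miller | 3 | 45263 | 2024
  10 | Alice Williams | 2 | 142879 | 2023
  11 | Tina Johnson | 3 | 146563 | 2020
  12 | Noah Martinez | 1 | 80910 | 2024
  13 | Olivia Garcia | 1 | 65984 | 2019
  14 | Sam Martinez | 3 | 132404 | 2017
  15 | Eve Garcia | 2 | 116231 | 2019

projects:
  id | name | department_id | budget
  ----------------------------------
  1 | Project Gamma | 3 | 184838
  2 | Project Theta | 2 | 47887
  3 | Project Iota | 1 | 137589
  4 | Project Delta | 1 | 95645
SELECT name, budget FROM departments WHERE budget >= 341379

Execution result:
name | budget
Finance | 427424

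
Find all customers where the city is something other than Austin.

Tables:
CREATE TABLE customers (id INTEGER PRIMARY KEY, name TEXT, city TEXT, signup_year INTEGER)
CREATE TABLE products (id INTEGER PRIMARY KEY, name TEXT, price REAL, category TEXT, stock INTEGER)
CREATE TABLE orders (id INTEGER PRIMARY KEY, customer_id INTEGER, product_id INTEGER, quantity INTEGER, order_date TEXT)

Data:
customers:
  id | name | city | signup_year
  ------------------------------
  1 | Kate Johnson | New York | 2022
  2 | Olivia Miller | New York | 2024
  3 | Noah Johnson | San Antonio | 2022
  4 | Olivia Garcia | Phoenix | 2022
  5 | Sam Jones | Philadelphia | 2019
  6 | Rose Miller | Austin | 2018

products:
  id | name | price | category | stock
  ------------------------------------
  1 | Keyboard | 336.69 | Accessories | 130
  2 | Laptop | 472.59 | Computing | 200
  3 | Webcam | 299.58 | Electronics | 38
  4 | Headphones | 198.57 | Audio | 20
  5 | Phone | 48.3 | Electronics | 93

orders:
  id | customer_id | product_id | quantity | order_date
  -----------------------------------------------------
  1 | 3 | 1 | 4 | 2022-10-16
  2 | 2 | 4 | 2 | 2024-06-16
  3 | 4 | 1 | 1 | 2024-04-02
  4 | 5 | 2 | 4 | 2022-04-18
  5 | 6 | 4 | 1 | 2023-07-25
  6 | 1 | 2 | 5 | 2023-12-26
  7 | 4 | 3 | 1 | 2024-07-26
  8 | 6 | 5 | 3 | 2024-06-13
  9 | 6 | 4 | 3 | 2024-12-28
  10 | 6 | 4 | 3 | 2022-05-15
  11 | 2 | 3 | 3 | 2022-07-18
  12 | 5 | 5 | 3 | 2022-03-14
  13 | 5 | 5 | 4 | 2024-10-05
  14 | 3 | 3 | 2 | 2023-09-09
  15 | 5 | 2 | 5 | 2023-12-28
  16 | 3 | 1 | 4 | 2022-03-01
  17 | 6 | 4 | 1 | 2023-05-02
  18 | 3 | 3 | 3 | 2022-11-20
SELECT name, city FROM customers WHERE city <> 'Austin'

Execution result:
name | city
Kate Johnson | New York
Olivia Miller | New York
Noah Johnson | San Antonio
Olivia Garcia | Phoenix
Sam Jones | Philadelphia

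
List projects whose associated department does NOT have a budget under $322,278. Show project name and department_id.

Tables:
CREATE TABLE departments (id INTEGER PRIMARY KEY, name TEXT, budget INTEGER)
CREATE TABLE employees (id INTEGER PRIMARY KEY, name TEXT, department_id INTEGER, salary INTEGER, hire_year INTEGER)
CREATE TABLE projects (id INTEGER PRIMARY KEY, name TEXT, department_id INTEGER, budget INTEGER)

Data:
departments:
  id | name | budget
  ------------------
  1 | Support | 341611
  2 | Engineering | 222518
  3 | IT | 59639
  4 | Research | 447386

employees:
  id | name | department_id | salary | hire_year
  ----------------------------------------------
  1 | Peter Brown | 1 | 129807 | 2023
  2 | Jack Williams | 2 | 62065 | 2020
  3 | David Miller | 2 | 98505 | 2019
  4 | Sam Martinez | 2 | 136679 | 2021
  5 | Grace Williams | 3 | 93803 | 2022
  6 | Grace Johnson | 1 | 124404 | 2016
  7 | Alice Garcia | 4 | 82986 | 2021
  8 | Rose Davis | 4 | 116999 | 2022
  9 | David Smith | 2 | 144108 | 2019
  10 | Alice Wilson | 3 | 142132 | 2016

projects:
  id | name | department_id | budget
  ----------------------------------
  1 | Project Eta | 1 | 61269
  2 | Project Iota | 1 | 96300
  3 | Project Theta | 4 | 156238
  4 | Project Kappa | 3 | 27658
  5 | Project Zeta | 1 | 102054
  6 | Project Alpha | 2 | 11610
SELECT name, department_id FROM projects WHERE department_id NOT IN (SELECT id FROM departments WHERE budget < 322278)

Execution result:
name | department_id
Project Eta | 1
Project Iota | 1
Project Theta | 4
Project Zeta | 1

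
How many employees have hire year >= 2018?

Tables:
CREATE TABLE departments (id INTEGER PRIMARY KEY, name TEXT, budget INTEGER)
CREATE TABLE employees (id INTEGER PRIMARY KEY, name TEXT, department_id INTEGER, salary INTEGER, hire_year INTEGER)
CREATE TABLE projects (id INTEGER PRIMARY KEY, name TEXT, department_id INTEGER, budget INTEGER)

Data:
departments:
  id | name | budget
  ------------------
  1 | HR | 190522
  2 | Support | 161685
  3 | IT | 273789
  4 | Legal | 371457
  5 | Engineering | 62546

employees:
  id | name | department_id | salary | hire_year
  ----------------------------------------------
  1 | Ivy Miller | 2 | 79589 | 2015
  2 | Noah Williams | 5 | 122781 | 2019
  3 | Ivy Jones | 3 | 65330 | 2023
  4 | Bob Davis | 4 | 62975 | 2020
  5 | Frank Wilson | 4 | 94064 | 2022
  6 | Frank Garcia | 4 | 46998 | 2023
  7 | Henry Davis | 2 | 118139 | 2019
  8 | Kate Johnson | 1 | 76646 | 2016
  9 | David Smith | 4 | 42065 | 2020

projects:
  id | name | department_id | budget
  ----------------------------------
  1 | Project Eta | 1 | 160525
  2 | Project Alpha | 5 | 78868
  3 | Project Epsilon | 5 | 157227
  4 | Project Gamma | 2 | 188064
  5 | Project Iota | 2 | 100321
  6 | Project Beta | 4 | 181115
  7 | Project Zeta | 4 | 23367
SELECT COUNT(*) FROM employees WHERE hire_year >= 2018

Execution result:
7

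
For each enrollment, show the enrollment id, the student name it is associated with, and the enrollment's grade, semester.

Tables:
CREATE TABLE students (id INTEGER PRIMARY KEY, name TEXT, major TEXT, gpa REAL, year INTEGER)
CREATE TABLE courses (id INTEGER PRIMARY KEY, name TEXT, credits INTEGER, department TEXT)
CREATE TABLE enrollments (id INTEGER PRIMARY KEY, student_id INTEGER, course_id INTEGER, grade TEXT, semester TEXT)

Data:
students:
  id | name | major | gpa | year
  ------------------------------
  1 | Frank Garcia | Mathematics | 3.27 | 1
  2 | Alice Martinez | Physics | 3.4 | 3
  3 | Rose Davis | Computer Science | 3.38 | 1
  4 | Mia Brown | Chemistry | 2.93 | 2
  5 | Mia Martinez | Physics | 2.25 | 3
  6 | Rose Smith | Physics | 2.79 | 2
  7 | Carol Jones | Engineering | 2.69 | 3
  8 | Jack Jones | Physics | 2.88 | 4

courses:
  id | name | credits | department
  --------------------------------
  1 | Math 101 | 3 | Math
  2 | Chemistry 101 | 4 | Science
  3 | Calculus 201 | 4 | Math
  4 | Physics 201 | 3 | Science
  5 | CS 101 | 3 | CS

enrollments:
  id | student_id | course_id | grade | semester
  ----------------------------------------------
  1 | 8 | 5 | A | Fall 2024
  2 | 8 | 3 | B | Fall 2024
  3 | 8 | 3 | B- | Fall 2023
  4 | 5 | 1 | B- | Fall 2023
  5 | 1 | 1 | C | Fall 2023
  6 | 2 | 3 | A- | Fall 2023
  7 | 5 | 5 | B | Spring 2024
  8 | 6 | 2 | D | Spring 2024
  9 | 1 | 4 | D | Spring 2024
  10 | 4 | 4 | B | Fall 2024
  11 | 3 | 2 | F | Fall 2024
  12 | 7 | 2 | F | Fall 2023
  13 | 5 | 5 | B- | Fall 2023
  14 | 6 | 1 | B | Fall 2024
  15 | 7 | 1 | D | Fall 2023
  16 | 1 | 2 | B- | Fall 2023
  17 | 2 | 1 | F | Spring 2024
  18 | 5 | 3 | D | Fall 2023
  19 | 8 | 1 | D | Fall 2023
SELECT c.id, p.name AS student, c.grade, c.semester FROM enrollments c JOIN students p ON c.student_id = p.id

Execution result:
id | student | grade | semester
1 | Jack Jones | A | Fall 2024
2 | Jack Jones | B | Fall 2024
3 | Jack Jones | B- | Fall 2023
4 | Mia Martinez | B- | Fall 2023
5 | Frank Garcia | C | Fall 2023
6 | Alice Martinez | A- | Fall 2023
7 | Mia Martinez | B | Spring 2024
8 | Rose Smith | D | Spring 2024
9 | Frank Garcia | D | Spring 2024
10 | Mia Brown | B | Fall 2024
11 | Rose Davis | F | Fall 2024
12 | Carol Jones | F | Fall 2023
13 | Mia Martinez | B- | Fall 2023
14 | Rose Smith | B | Fall 2024
15 | Carol Jones | D | Fall 2023
16 | Frank Garcia | B- | Fall 2023
17 | Alice Martinez | F | Spring 2024
18 | Mia Martinez | D | Fall 2023
19 | Jack Jones | D | Fall 2023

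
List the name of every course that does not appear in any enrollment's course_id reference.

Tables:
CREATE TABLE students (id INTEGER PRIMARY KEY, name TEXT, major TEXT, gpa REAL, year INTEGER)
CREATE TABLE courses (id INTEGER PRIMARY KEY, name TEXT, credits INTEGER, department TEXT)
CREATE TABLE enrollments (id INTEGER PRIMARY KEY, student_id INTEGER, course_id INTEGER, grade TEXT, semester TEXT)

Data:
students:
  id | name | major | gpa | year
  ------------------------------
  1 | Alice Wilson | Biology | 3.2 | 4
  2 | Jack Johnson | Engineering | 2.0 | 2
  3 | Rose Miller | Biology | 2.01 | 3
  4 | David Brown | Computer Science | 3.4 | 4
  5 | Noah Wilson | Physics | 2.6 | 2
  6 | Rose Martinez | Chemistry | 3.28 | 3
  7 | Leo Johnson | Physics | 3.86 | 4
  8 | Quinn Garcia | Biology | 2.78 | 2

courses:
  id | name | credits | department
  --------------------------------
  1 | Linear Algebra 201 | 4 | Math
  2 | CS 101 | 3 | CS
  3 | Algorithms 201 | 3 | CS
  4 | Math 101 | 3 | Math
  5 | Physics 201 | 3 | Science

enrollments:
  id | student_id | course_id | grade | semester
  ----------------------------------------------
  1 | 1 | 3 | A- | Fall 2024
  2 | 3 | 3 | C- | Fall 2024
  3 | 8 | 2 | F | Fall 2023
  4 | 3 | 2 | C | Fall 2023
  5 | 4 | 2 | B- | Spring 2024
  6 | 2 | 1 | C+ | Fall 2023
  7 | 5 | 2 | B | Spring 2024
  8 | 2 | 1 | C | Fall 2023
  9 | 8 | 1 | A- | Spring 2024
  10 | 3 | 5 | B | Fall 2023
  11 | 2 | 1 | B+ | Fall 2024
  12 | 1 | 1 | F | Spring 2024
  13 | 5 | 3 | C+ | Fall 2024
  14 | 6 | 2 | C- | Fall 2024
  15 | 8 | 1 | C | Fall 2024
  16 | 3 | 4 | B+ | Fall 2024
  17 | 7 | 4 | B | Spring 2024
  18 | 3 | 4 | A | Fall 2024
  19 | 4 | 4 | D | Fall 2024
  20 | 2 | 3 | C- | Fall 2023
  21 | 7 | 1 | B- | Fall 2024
SELECT p.name FROM courses p LEFT JOIN enrollments c ON c.course_id = p.id WHERE c.id IS NULL

Execution result:
(no rows)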